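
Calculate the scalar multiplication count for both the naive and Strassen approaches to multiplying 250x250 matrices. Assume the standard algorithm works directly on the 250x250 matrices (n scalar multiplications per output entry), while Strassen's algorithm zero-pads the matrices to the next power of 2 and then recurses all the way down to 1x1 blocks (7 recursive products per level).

Matrix multiplication for 250x250 matrices:

Strassen's algorithm requires power-of-2 dimensions. Pad 250x250 to 256x256 (next power of 2).

Standard algorithm: 250^3 = 15625000 multiplications
Strassen's algorithm: 7^(log2(256)) = 7^8 = 5764801 multiplications
Savings: 15625000 - 5764801 = 9860199 multiplications

Standard: 15625000 multiplications (250^3). Strassen: 5764801 multiplications (7^8, after padding to 256x256). Strassen reduces 8 recursive multiplications to 7 at each level.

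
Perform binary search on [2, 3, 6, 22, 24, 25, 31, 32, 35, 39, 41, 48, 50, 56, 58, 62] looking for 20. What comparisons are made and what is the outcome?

Binary search for 20 in [2, 3, 6, 22, 24, 25, 31, 32, 35, 39, 41, 48, 50, 56, 58, 62]:

lo=0, hi=15, mid=7, arr[mid]=32 -> 32 > 20, search left half
lo=0, hi=6, mid=3, arr[mid]=22 -> 22 > 20, search left half
lo=0, hi=2, mid=1, arr[mid]=3 -> 3 < 20, search right half
lo=2, hi=2, mid=2, arr[mid]=6 -> 6 < 20, search right half
lo=3 > hi=2, target 20 not found

Binary search determines that 20 is not in the array after 4 comparisons. The search space was exhausted without finding the target.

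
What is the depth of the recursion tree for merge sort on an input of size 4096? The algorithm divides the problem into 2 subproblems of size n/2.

For divide and conquer with division factor 2:

Problem sizes at each level:
Level 0: 4096
Level 1: 2048
Level 2: 1024
Level 3: 512
Level 4: 256
Level 5: 128
Level 6: 64
Level 7: 32
Level 8: 16
Level 9: 8
Level 10: 4
Level 11: 2
Level 12: 1

The root is level 0 and the size-1 base case is level 12 (the tree spans levels 0 through 12, i.e. 13 levels counting the root), so the depth is the number of divisions: log_2(4096) = 12

The recursion tree depth is log_2(4096) = 12. At each level, the problem size is divided by 2, so it takes 12 divisions to reduce to a base case of size 1. The algorithm makes 2 recursive calls at each level.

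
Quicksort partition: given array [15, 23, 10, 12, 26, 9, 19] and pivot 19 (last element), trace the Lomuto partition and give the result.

Lomuto partition with pivot = 19:

Initial array: [15, 23, 10, 12, 26, 9, 19]

arr[0]=15 <= 19: swap with position 0, array becomes [15, 23, 10, 12, 26, 9, 19]
arr[1]=23 > 19: no swap
arr[2]=10 <= 19: swap with position 1, array becomes [15, 10, 23, 12, 26, 9, 19]
arr[3]=12 <= 19: swap with position 2, array becomes [15, 10, 12, 23, 26, 9, 19]
arr[4]=26 > 19: no swap
arr[5]=9 <= 19: swap with position 3, array becomes [15, 10, 12, 9, 26, 23, 19]

Place pivot at position 4: [15, 10, 12, 9, 19, 23, 26]
Pivot position: 4

After partitioning with pivot 19, the array becomes [15, 10, 12, 9, 19, 23, 26]. The pivot is placed at index 4. All elements to the left of the pivot are <= 19, and all elements to the right are > 19.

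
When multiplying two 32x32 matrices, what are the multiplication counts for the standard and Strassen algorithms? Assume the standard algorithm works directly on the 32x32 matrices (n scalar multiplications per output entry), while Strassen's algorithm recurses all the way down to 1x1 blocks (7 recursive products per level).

Matrix multiplication for 32x32 matrices:

Standard algorithm: 32^3 = 32768 multiplications
Strassen's algorithm: 7^(log2(32)) = 7^5 = 16807 multiplications
Savings: 32768 - 16807 = 15961 multiplications

Standard: 32768 multiplications (32^3). Strassen: 16807 multiplications (7^5). Strassen reduces 8 recursive multiplications to 7 at each level.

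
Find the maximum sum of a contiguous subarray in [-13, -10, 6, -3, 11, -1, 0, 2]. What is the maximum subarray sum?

Using Kadane's algorithm on [-13, -10, 6, -3, 11, -1, 0, 2]:

Scanning through the array:
Position 1 (value -10): max_ending_here = -10, max_so_far = -10
Position 2 (value 6): max_ending_here = 6, max_so_far = 6
Position 3 (value -3): max_ending_here = 3, max_so_far = 6
Position 4 (value 11): max_ending_here = 14, max_so_far = 14
Position 5 (value -1): max_ending_here = 13, max_so_far = 14
Position 6 (value 0): max_ending_here = 13, max_so_far = 14
Position 7 (value 2): max_ending_here = 15, max_so_far = 15

Maximum subarray: [6, -3, 11, -1, 0, 2]
Maximum sum: 15

The maximum subarray is [6, -3, 11, -1, 0, 2] with sum 15. This subarray runs from index 2 to index 7.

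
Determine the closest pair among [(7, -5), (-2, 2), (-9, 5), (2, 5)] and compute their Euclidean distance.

Computing all pairwise distances among 4 points:

d((7, -5), (-2, 2)) = 11.4018
d((7, -5), (-9, 5)) = 18.868
d((7, -5), (2, 5)) = 11.1803
d((-2, 2), (-9, 5)) = 7.6158
d((-2, 2), (2, 5)) = 5.0 <-- minimum
d((-9, 5), (2, 5)) = 11.0

Closest pair: (-2, 2) and (2, 5) with distance 5.0

The closest pair is (-2, 2) and (2, 5) with Euclidean distance 5.0. For 4 points, brute-force pairwise comparison is shown above. For large n, the divide-and-conquer algorithm (sort by x, recurse on halves, check the dividing strip) achieves O(n log n).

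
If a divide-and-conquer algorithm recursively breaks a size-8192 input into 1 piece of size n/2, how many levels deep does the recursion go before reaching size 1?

For divide and conquer with division factor 2:

Problem sizes at each level:
Level 0: 8192
Level 1: 4096
Level 2: 2048
Level 3: 1024
Level 4: 512
Level 5: 256
Level 6: 128
Level 7: 64
Level 8: 32
Level 9: 16
Level 10: 8
Level 11: 4
Level 12: 2
Level 13: 1

The root is level 0 and the size-1 base case is level 13 (the tree spans levels 0 through 13, i.e. 14 levels counting the root), so the depth is the number of divisions: log_2(8192) = 13

The recursion tree depth is log_2(8192) = 13. At each level, the problem size is divided by 2, so it takes 13 divisions to reduce to a base case of size 1. The algorithm makes 1 recursive call at each level.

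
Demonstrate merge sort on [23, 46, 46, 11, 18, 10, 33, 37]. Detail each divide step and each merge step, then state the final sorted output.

Merge sort trace:

Split: [23, 46, 46, 11, 18, 10, 33, 37] -> [23, 46, 46, 11] and [18, 10, 33, 37]
  Split: [23, 46, 46, 11] -> [23, 46] and [46, 11]
    Split: [23, 46] -> [23] and [46]
    Merge: [23] + [46] -> [23, 46]
    Split: [46, 11] -> [46] and [11]
    Merge: [46] + [11] -> [11, 46]
  Merge: [23, 46] + [11, 46] -> [11, 23, 46, 46]
  Split: [18, 10, 33, 37] -> [18, 10] and [33, 37]
    Split: [18, 10] -> [18] and [10]
    Merge: [18] + [10] -> [10, 18]
    Split: [33, 37] -> [33] and [37]
    Merge: [33] + [37] -> [33, 37]
  Merge: [10, 18] + [33, 37] -> [10, 18, 33, 37]
Merge: [11, 23, 46, 46] + [10, 18, 33, 37] -> [10, 11, 18, 23, 33, 37, 46, 46]

Final sorted array: [10, 11, 18, 23, 33, 37, 46, 46]

The merge sort proceeds by recursively splitting the array and merging sorted halves.
After all merges, the sorted array is [10, 11, 18, 23, 33, 37, 46, 46].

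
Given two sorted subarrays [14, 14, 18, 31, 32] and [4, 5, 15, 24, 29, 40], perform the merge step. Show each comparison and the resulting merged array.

Merging process:

Compare 14 vs 4: take 4 from right. Merged: [4]
Compare 14 vs 5: take 5 from right. Merged: [4, 5]
Compare 14 vs 15: take 14 from left. Merged: [4, 5, 14]
Compare 14 vs 15: take 14 from left. Merged: [4, 5, 14, 14]
Compare 18 vs 15: take 15 from right. Merged: [4, 5, 14, 14, 15]
Compare 18 vs 24: take 18 from left. Merged: [4, 5, 14, 14, 15, 18]
Compare 31 vs 24: take 24 from right. Merged: [4, 5, 14, 14, 15, 18, 24]
Compare 31 vs 29: take 29 from right. Merged: [4, 5, 14, 14, 15, 18, 24, 29]
Compare 31 vs 40: take 31 from left. Merged: [4, 5, 14, 14, 15, 18, 24, 29, 31]
Compare 32 vs 40: take 32 from left. Merged: [4, 5, 14, 14, 15, 18, 24, 29, 31, 32]
Append remaining from right: [40]. Merged: [4, 5, 14, 14, 15, 18, 24, 29, 31, 32, 40]

Final merged array: [4, 5, 14, 14, 15, 18, 24, 29, 31, 32, 40]
Total comparisons: 10

The merged array is [4, 5, 14, 14, 15, 18, 24, 29, 31, 32, 40], requiring 10 comparisons. The merge step runs in O(n) time where n is the total number of elements.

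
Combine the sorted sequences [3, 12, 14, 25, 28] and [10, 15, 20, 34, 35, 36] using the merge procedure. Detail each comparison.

Merging process:

Compare 3 vs 10: take 3 from left. Merged: [3]
Compare 12 vs 10: take 10 from right. Merged: [3, 10]
Compare 12 vs 15: take 12 from left. Merged: [3, 10, 12]
Compare 14 vs 15: take 14 from left. Merged: [3, 10, 12, 14]
Compare 25 vs 15: take 15 from right. Merged: [3, 10, 12, 14, 15]
Compare 25 vs 20: take 20 from right. Merged: [3, 10, 12, 14, 15, 20]
Compare 25 vs 34: take 25 from left. Merged: [3, 10, 12, 14, 15, 20, 25]
Compare 28 vs 34: take 28 from left. Merged: [3, 10, 12, 14, 15, 20, 25, 28]
Append remaining from right: [34, 35, 36]. Merged: [3, 10, 12, 14, 15, 20, 25, 28, 34, 35, 36]

Final merged array: [3, 10, 12, 14, 15, 20, 25, 28, 34, 35, 36]
Total comparisons: 8

The merged array is [3, 10, 12, 14, 15, 20, 25, 28, 34, 35, 36], requiring 8 comparisons. The merge step runs in O(n) time where n is the total number of elements.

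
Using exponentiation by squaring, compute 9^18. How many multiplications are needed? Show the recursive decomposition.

Computing 9^18 by squaring (build up from 9^1; each line after the first costs one multiplication):

9^1 = 9
9^2 = (9^1)^2 = 9^2 = 81
9^4 = (9^2)^2 = 81^2 = 6561
9^8 = (9^4)^2 = 6561^2 = 43046721
9^9 = 9 * 9^8 = 9 * 43046721 = 387420489
9^18 = (9^9)^2 = 387420489^2 = 150094635296999121

Result: 150094635296999121
Multiplications needed: 5 (5 lines after 9^1)

9^18 = 150094635296999121. Using exponentiation by squaring, this requires 5 multiplications. The key idea: if the exponent is even, square the half-power; if odd, multiply by the base once.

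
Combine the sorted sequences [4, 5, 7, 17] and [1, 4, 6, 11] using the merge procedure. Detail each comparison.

Merging process:

Compare 4 vs 1: take 1 from right. Merged: [1]
Compare 4 vs 4: take 4 from left. Merged: [1, 4]
Compare 5 vs 4: take 4 from right. Merged: [1, 4, 4]
Compare 5 vs 6: take 5 from left. Merged: [1, 4, 4, 5]
Compare 7 vs 6: take 6 from right. Merged: [1, 4, 4, 5, 6]
Compare 7 vs 11: take 7 from left. Merged: [1, 4, 4, 5, 6, 7]
Compare 17 vs 11: take 11 from right. Merged: [1, 4, 4, 5, 6, 7, 11]
Append remaining from left: [17]. Merged: [1, 4, 4, 5, 6, 7, 11, 17]

Final merged array: [1, 4, 4, 5, 6, 7, 11, 17]
Total comparisons: 7

The merged array is [1, 4, 4, 5, 6, 7, 11, 17], requiring 7 comparisons. The merge step runs in O(n) time where n is the total number of elements.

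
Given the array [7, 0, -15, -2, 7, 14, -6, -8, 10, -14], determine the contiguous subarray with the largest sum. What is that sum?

Using Kadane's algorithm on [7, 0, -15, -2, 7, 14, -6, -8, 10, -14]:

Scanning through the array:
Position 1 (value 0): max_ending_here = 7, max_so_far = 7
Position 2 (value -15): max_ending_here = -8, max_so_far = 7
Position 3 (value -2): max_ending_here = -2, max_so_far = 7
Position 4 (value 7): max_ending_here = 7, max_so_far = 7
Position 5 (value 14): max_ending_here = 21, max_so_far = 21
Position 6 (value -6): max_ending_here = 15, max_so_far = 21
Position 7 (value -8): max_ending_here = 7, max_so_far = 21
Position 8 (value 10): max_ending_here = 17, max_so_far = 21
Position 9 (value -14): max_ending_here = 3, max_so_far = 21

Maximum subarray: [7, 14]
Maximum sum: 21

The maximum subarray is [7, 14] with sum 21. This subarray runs from index 4 to index 5.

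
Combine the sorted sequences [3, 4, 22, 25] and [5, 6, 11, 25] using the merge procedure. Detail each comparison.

Merging process:

Compare 3 vs 5: take 3 from left. Merged: [3]
Compare 4 vs 5: take 4 from left. Merged: [3, 4]
Compare 22 vs 5: take 5 from right. Merged: [3, 4, 5]
Compare 22 vs 6: take 6 from right. Merged: [3, 4, 5, 6]
Compare 22 vs 11: take 11 from right. Merged: [3, 4, 5, 6, 11]
Compare 22 vs 25: take 22 from left. Merged: [3, 4, 5, 6, 11, 22]
Compare 25 vs 25: take 25 from left. Merged: [3, 4, 5, 6, 11, 22, 25]
Append remaining from right: [25]. Merged: [3, 4, 5, 6, 11, 22, 25, 25]

Final merged array: [3, 4, 5, 6, 11, 22, 25, 25]
Total comparisons: 7

The merged array is [3, 4, 5, 6, 11, 22, 25, 25], requiring 7 comparisons. The merge step runs in O(n) time where n is the total number of elements.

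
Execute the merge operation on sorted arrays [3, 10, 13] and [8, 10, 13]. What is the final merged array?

Merging process:

Compare 3 vs 8: take 3 from left. Merged: [3]
Compare 10 vs 8: take 8 from right. Merged: [3, 8]
Compare 10 vs 10: take 10 from left. Merged: [3, 8, 10]
Compare 13 vs 10: take 10 from right. Merged: [3, 8, 10, 10]
Compare 13 vs 13: take 13 from left. Merged: [3, 8, 10, 10, 13]
Append remaining from right: [13]. Merged: [3, 8, 10, 10, 13, 13]

Final merged array: [3, 8, 10, 10, 13, 13]
Total comparisons: 5

The merged array is [3, 8, 10, 10, 13, 13], requiring 5 comparisons. The merge step runs in O(n) time where n is the total number of elements.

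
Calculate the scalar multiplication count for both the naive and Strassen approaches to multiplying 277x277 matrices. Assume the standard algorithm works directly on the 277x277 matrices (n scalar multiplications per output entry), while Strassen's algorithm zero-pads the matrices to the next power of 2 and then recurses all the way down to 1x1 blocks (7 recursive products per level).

Matrix multiplication for 277x277 matrices:

Strassen's algorithm requires power-of-2 dimensions. Pad 277x277 to 512x512 (next power of 2).

Standard algorithm: 277^3 = 21253933 multiplications
Strassen's algorithm: 7^(log2(512)) = 7^9 = 40353607 multiplications
Difference: 21253933 - 40353607 = -19099674 (Strassen uses MORE here due to padding overhead — for small or just-over-power-of-2 n, padding can outweigh the per-level savings)

Standard: 21253933 multiplications (277^3). Strassen: 40353607 multiplications (7^9, after padding to 512x512). Strassen reduces 8 recursive multiplications to 7 at each level.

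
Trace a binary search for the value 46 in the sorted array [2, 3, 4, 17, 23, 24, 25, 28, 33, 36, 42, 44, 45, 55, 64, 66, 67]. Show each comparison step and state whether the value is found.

Binary search for 46 in [2, 3, 4, 17, 23, 24, 25, 28, 33, 36, 42, 44, 45, 55, 64, 66, 67]:

lo=0, hi=16, mid=8, arr[mid]=33 -> 33 < 46, search right half
lo=9, hi=16, mid=12, arr[mid]=45 -> 45 < 46, search right half
lo=13, hi=16, mid=14, arr[mid]=64 -> 64 > 46, search left half
lo=13, hi=13, mid=13, arr[mid]=55 -> 55 > 46, search left half
lo=13 > hi=12, target 46 not found

Binary search determines that 46 is not in the array after 4 comparisons. The search space was exhausted without finding the target.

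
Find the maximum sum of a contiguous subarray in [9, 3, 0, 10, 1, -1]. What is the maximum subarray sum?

Using Kadane's algorithm on [9, 3, 0, 10, 1, -1]:

Scanning through the array:
Position 1 (value 3): max_ending_here = 12, max_so_far = 12
Position 2 (value 0): max_ending_here = 12, max_so_far = 12
Position 3 (value 10): max_ending_here = 22, max_so_far = 22
Position 4 (value 1): max_ending_here = 23, max_so_far = 23
Position 5 (value -1): max_ending_here = 22, max_so_far = 23

Maximum subarray: [9, 3, 0, 10, 1]
Maximum sum: 23

The maximum subarray is [9, 3, 0, 10, 1] with sum 23. This subarray runs from index 0 to index 4.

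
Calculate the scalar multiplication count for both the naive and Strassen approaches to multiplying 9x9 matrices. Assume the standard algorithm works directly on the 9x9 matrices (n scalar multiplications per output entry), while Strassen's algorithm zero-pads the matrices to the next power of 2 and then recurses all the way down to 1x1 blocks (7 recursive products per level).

Matrix multiplication for 9x9 matrices:

Strassen's algorithm requires power-of-2 dimensions. Pad 9x9 to 16x16 (next power of 2).

Standard algorithm: 9^3 = 729 multiplications
Strassen's algorithm: 7^(log2(16)) = 7^4 = 2401 multiplications
Difference: 729 - 2401 = -1672 (Strassen uses MORE here due to padding overhead — for small or just-over-power-of-2 n, padding can outweigh the per-level savings)

Standard: 729 multiplications (9^3). Strassen: 2401 multiplications (7^4, after padding to 16x16). Strassen reduces 8 recursive multiplications to 7 at each level.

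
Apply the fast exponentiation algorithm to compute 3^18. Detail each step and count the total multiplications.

Computing 3^18 by squaring (build up from 3^1; each line after the first costs one multiplication):

3^1 = 3
3^2 = (3^1)^2 = 3^2 = 9
3^4 = (3^2)^2 = 9^2 = 81
3^8 = (3^4)^2 = 81^2 = 6561
3^9 = 3 * 3^8 = 3 * 6561 = 19683
3^18 = (3^9)^2 = 19683^2 = 387420489

Result: 387420489
Multiplications needed: 5 (5 lines after 3^1)

3^18 = 387420489. Using exponentiation by squaring, this requires 5 multiplications. The key idea: if the exponent is even, square the half-power; if odd, multiply by the base once.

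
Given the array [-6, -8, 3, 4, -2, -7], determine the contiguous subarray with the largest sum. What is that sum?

Using Kadane's algorithm on [-6, -8, 3, 4, -2, -7]:

Scanning through the array:
Position 1 (value -8): max_ending_here = -8, max_so_far = -6
Position 2 (value 3): max_ending_here = 3, max_so_far = 3
Position 3 (value 4): max_ending_here = 7, max_so_far = 7
Position 4 (value -2): max_ending_here = 5, max_so_far = 7
Position 5 (value -7): max_ending_here = -2, max_so_far = 7

Maximum subarray: [3, 4]
Maximum sum: 7

The maximum subarray is [3, 4] with sum 7. This subarray runs from index 2 to index 3.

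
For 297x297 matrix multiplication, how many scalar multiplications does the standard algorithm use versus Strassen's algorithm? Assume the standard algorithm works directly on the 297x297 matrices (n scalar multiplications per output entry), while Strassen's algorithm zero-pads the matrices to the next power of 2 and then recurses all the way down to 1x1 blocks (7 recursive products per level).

Matrix multiplication for 297x297 matrices:

Strassen's algorithm requires power-of-2 dimensions. Pad 297x297 to 512x512 (next power of 2).

Standard algorithm: 297^3 = 26198073 multiplications
Strassen's algorithm: 7^(log2(512)) = 7^9 = 40353607 multiplications
Difference: 26198073 - 40353607 = -14155534 (Strassen uses MORE here due to padding overhead — for small or just-over-power-of-2 n, padding can outweigh the per-level savings)

Standard: 26198073 multiplications (297^3). Strassen: 40353607 multiplications (7^9, after padding to 512x512). Strassen reduces 8 recursive multiplications to 7 at each level.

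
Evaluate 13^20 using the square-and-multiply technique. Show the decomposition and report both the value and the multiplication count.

Computing 13^20 by squaring (build up from 13^1; each line after the first costs one multiplication):

13^1 = 13
13^2 = (13^1)^2 = 13^2 = 169
13^4 = (13^2)^2 = 169^2 = 28561
13^5 = 13 * 13^4 = 13 * 28561 = 371293
13^10 = (13^5)^2 = 371293^2 = 137858491849
13^20 = (13^10)^2 = 137858491849^2 = 19004963774880799438801

Result: 19004963774880799438801
Multiplications needed: 5 (5 lines after 13^1)

13^20 = 19004963774880799438801. Using exponentiation by squaring, this requires 5 multiplications. The key idea: if the exponent is even, square the half-power; if odd, multiply by the base once.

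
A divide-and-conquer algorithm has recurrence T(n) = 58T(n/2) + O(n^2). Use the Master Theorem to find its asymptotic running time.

Master Theorem for T(n) = 58T(n/2) + O(n^2):

a = 58, b = 2, c = 2
log_b(a) = log_2(58) = 5.8580

Case 1: c = 2 < log_2(58) = 5.8580
T(n) = O(n^(log_2 58))

For T(n) = 58T(n/2) + O(n^2): log_2(58) = 5.8580. This is Case 1 of the Master Theorem (c < log_b(a), work dominated by leaves), giving O(n^(log_2 58)).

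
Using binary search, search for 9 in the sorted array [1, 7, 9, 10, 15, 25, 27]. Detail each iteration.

Binary search for 9 in [1, 7, 9, 10, 15, 25, 27]:

lo=0, hi=6, mid=3, arr[mid]=10 -> 10 > 9, search left half
lo=0, hi=2, mid=1, arr[mid]=7 -> 7 < 9, search right half
lo=2, hi=2, mid=2, arr[mid]=9 -> Found target at index 2!

Binary search finds 9 at index 2 after 3 comparisons. The search repeatedly halves the search space by comparing with the middle element.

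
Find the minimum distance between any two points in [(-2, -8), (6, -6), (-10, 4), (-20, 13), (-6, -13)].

Computing all pairwise distances among 5 points:

d((-2, -8), (6, -6)) = 8.2462
d((-2, -8), (-10, 4)) = 14.4222
d((-2, -8), (-20, 13)) = 27.6586
d((-2, -8), (-6, -13)) = 6.4031 <-- minimum
d((6, -6), (-10, 4)) = 18.868
d((6, -6), (-20, 13)) = 32.2025
d((6, -6), (-6, -13)) = 13.8924
d((-10, 4), (-20, 13)) = 13.4536
d((-10, 4), (-6, -13)) = 17.4642
d((-20, 13), (-6, -13)) = 29.5296

Closest pair: (-2, -8) and (-6, -13) with distance 6.4031

The closest pair is (-2, -8) and (-6, -13) with Euclidean distance 6.4031. For 5 points, brute-force pairwise comparison is shown above. For large n, the divide-and-conquer algorithm (sort by x, recurse on halves, check the dividing strip) achieves O(n log n).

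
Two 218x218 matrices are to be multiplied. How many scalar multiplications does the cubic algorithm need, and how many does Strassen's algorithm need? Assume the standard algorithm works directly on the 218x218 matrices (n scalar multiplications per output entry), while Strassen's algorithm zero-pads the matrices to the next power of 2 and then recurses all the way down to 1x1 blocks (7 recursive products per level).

Matrix multiplication for 218x218 matrices:

Strassen's algorithm requires power-of-2 dimensions. Pad 218x218 to 256x256 (next power of 2).

Standard algorithm: 218^3 = 10360232 multiplications
Strassen's algorithm: 7^(log2(256)) = 7^8 = 5764801 multiplications
Savings: 10360232 - 5764801 = 4595431 multiplications

Standard: 10360232 multiplications (218^3). Strassen: 5764801 multiplications (7^8, after padding to 256x256). Strassen reduces 8 recursive multiplications to 7 at each level.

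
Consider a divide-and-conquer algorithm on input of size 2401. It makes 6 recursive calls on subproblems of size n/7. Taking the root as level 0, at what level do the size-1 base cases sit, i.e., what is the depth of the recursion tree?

For divide and conquer with division factor 7:

Problem sizes at each level:
Level 0: 2401
Level 1: 343
Level 2: 49
Level 3: 7
Level 4: 1

The root is level 0 and the size-1 base case is level 4 (the tree spans levels 0 through 4, i.e. 5 levels counting the root), so the depth is the number of divisions: log_7(2401) = 4

The recursion tree depth is log_7(2401) = 4. At each level, the problem size is divided by 7, so it takes 4 divisions to reduce to a base case of size 1. The algorithm makes 6 recursive calls at each level.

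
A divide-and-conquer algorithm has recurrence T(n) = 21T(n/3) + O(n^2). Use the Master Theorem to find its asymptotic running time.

Master Theorem for T(n) = 21T(n/3) + O(n^2):

a = 21, b = 3, c = 2
log_b(a) = log_3(21) = 2.7712

Case 1: c = 2 < log_3(21) = 2.7712
T(n) = O(n^(log_3 21))

For T(n) = 21T(n/3) + O(n^2): log_3(21) = 2.7712. This is Case 1 of the Master Theorem (c < log_b(a), work dominated by leaves), giving O(n^(log_3 21)).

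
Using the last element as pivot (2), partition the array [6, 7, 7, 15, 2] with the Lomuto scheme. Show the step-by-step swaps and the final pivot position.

Lomuto partition with pivot = 2:

Initial array: [6, 7, 7, 15, 2]

arr[0]=6 > 2: no swap
arr[1]=7 > 2: no swap
arr[2]=7 > 2: no swap
arr[3]=15 > 2: no swap

Place pivot at position 0: [2, 7, 7, 15, 6]
Pivot position: 0

After partitioning with pivot 2, the array becomes [2, 7, 7, 15, 6]. The pivot is placed at index 0. All elements to the left of the pivot are <= 2, and all elements to the right are > 2.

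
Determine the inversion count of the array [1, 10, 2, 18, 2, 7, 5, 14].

Finding inversions in [1, 10, 2, 18, 2, 7, 5, 14]:

(1, 2): arr[1]=10 > arr[2]=2
(1, 4): arr[1]=10 > arr[4]=2
(1, 5): arr[1]=10 > arr[5]=7
(1, 6): arr[1]=10 > arr[6]=5
(3, 4): arr[3]=18 > arr[4]=2
(3, 5): arr[3]=18 > arr[5]=7
(3, 6): arr[3]=18 > arr[6]=5
(3, 7): arr[3]=18 > arr[7]=14
(5, 6): arr[5]=7 > arr[6]=5

Total inversions: 9

The array has 9 inversion(s): (1,2), (1,4), (1,5), (1,6), (3,4), (3,5), (3,6), (3,7), (5,6). Each pair (i,j) satisfies i < j and arr[i] > arr[j].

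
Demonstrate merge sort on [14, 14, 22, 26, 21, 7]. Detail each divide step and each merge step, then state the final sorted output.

Merge sort trace:

Split: [14, 14, 22, 26, 21, 7] -> [14, 14, 22] and [26, 21, 7]
  Split: [14, 14, 22] -> [14] and [14, 22]
    Split: [14, 22] -> [14] and [22]
    Merge: [14] + [22] -> [14, 22]
  Merge: [14] + [14, 22] -> [14, 14, 22]
  Split: [26, 21, 7] -> [26] and [21, 7]
    Split: [21, 7] -> [21] and [7]
    Merge: [21] + [7] -> [7, 21]
  Merge: [26] + [7, 21] -> [7, 21, 26]
Merge: [14, 14, 22] + [7, 21, 26] -> [7, 14, 14, 21, 22, 26]

Final sorted array: [7, 14, 14, 21, 22, 26]

The merge sort proceeds by recursively splitting the array and merging sorted halves.
After all merges, the sorted array is [7, 14, 14, 21, 22, 26].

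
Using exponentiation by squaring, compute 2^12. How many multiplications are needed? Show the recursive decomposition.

Computing 2^12 by squaring (build up from 2^1; each line after the first costs one multiplication):

2^1 = 2
2^2 = (2^1)^2 = 2^2 = 4
2^3 = 2 * 2^2 = 2 * 4 = 8
2^6 = (2^3)^2 = 8^2 = 64
2^12 = (2^6)^2 = 64^2 = 4096

Result: 4096
Multiplications needed: 4 (4 lines after 2^1)

2^12 = 4096. Using exponentiation by squaring, this requires 4 multiplications. The key idea: if the exponent is even, square the half-power; if odd, multiply by the base once.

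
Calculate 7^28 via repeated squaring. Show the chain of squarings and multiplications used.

Computing 7^28 by squaring (build up from 7^1; each line after the first costs one multiplication):

7^1 = 7
7^2 = (7^1)^2 = 7^2 = 49
7^3 = 7 * 7^2 = 7 * 49 = 343
7^6 = (7^3)^2 = 343^2 = 117649
7^7 = 7 * 7^6 = 7 * 117649 = 823543
7^14 = (7^7)^2 = 823543^2 = 678223072849
7^28 = (7^14)^2 = 678223072849^2 = 459986536544739960976801

Result: 459986536544739960976801
Multiplications needed: 6 (6 lines after 7^1)

7^28 = 459986536544739960976801. Using exponentiation by squaring, this requires 6 multiplications. The key idea: if the exponent is even, square the half-power; if odd, multiply by the base once.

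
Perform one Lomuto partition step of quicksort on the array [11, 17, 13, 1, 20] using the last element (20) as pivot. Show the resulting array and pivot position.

Lomuto partition with pivot = 20:

Initial array: [11, 17, 13, 1, 20]

arr[0]=11 <= 20: swap with position 0, array becomes [11, 17, 13, 1, 20]
arr[1]=17 <= 20: swap with position 1, array becomes [11, 17, 13, 1, 20]
arr[2]=13 <= 20: swap with position 2, array becomes [11, 17, 13, 1, 20]
arr[3]=1 <= 20: swap with position 3, array becomes [11, 17, 13, 1, 20]

Place pivot at position 4: [11, 17, 13, 1, 20]
Pivot position: 4

After partitioning with pivot 20, the array becomes [11, 17, 13, 1, 20]. The pivot is placed at index 4. All elements to the left of the pivot are <= 20, and all elements to the right are > 20.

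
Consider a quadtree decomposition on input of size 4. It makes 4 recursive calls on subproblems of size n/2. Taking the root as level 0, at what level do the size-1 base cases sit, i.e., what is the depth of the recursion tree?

For divide and conquer with division factor 2:

Problem sizes at each level:
Level 0: 4
Level 1: 2
Level 2: 1

The root is level 0 and the size-1 base case is level 2 (the tree spans levels 0 through 2, i.e. 3 levels counting the root), so the depth is the number of divisions: log_2(4) = 2

The recursion tree depth is log_2(4) = 2. At each level, the problem size is divided by 2, so it takes 2 divisions to reduce to a base case of size 1. The algorithm makes 4 recursive calls at each level.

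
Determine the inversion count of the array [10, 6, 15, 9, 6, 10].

Finding inversions in [10, 6, 15, 9, 6, 10]:

(0, 1): arr[0]=10 > arr[1]=6
(0, 3): arr[0]=10 > arr[3]=9
(0, 4): arr[0]=10 > arr[4]=6
(2, 3): arr[2]=15 > arr[3]=9
(2, 4): arr[2]=15 > arr[4]=6
(2, 5): arr[2]=15 > arr[5]=10
(3, 4): arr[3]=9 > arr[4]=6

Total inversions: 7

The array has 7 inversion(s): (0,1), (0,3), (0,4), (2,3), (2,4), (2,5), (3,4). Each pair (i,j) satisfies i < j and arr[i] > arr[j].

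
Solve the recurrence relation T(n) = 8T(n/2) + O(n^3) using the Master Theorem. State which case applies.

Master Theorem for T(n) = 8T(n/2) + O(n^3):

a = 8, b = 2, c = 3
log_b(a) = log_2(8) = 3.0000

Case 2: c = 3 = log_2(8) = 3.0000
T(n) = O(n^3 log n) = O(n^3 log n)

For T(n) = 8T(n/2) + O(n^3): log_2(8) = 3.0000. This is Case 2 of the Master Theorem (c = log_b(a), equal work at all levels), giving O(n^3 log n).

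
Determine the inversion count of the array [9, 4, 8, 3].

Finding inversions in [9, 4, 8, 3]:

(0, 1): arr[0]=9 > arr[1]=4
(0, 2): arr[0]=9 > arr[2]=8
(0, 3): arr[0]=9 > arr[3]=3
(1, 3): arr[1]=4 > arr[3]=3
(2, 3): arr[2]=8 > arr[3]=3

Total inversions: 5

The array has 5 inversion(s): (0,1), (0,2), (0,3), (1,3), (2,3). Each pair (i,j) satisfies i < j and arr[i] > arr[j].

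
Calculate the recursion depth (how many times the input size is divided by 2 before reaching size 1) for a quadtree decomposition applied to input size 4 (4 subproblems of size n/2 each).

For divide and conquer with division factor 2:

Problem sizes at each level:
Level 0: 4
Level 1: 2
Level 2: 1

The root is level 0 and the size-1 base case is level 2 (the tree spans levels 0 through 2, i.e. 3 levels counting the root), so the depth is the number of divisions: log_2(4) = 2

The recursion tree depth is log_2(4) = 2. At each level, the problem size is divided by 2, so it takes 2 divisions to reduce to a base case of size 1. The algorithm makes 4 recursive calls at each level.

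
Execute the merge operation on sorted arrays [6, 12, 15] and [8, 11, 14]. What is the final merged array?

Merging process:

Compare 6 vs 8: take 6 from left. Merged: [6]
Compare 12 vs 8: take 8 from right. Merged: [6, 8]
Compare 12 vs 11: take 11 from right. Merged: [6, 8, 11]
Compare 12 vs 14: take 12 from left. Merged: [6, 8, 11, 12]
Compare 15 vs 14: take 14 from right. Merged: [6, 8, 11, 12, 14]
Append remaining from left: [15]. Merged: [6, 8, 11, 12, 14, 15]

Final merged array: [6, 8, 11, 12, 14, 15]
Total comparisons: 5

The merged array is [6, 8, 11, 12, 14, 15], requiring 5 comparisons. The merge step runs in O(n) time where n is the total number of elements.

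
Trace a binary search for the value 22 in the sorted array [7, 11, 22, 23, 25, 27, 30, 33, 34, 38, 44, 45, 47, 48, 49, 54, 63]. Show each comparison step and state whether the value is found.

Binary search for 22 in [7, 11, 22, 23, 25, 27, 30, 33, 34, 38, 44, 45, 47, 48, 49, 54, 63]:

lo=0, hi=16, mid=8, arr[mid]=34 -> 34 > 22, search left half
lo=0, hi=7, mid=3, arr[mid]=23 -> 23 > 22, search left half
lo=0, hi=2, mid=1, arr[mid]=11 -> 11 < 22, search right half
lo=2, hi=2, mid=2, arr[mid]=22 -> Found target at index 2!

Binary search finds 22 at index 2 after 4 comparisons. The search repeatedly halves the search space by comparing with the middle element.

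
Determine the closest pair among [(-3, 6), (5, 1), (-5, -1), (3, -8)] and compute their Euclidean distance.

Computing all pairwise distances among 4 points:

d((-3, 6), (5, 1)) = 9.434
d((-3, 6), (-5, -1)) = 7.2801 <-- minimum
d((-3, 6), (3, -8)) = 15.2315
d((5, 1), (-5, -1)) = 10.198
d((5, 1), (3, -8)) = 9.2195
d((-5, -1), (3, -8)) = 10.6301

Closest pair: (-3, 6) and (-5, -1) with distance 7.2801

The closest pair is (-3, 6) and (-5, -1) with Euclidean distance 7.2801. For 4 points, brute-force pairwise comparison is shown above. For large n, the divide-and-conquer algorithm (sort by x, recurse on halves, check the dividing strip) achieves O(n log n).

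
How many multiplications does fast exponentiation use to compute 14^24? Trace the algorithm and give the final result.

Computing 14^24 by squaring (build up from 14^1; each line after the first costs one multiplication):

14^1 = 14
14^2 = (14^1)^2 = 14^2 = 196
14^3 = 14 * 14^2 = 14 * 196 = 2744
14^6 = (14^3)^2 = 2744^2 = 7529536
14^12 = (14^6)^2 = 7529536^2 = 56693912375296
14^24 = (14^12)^2 = 56693912375296^2 = 3214199700417740936751087616

Result: 3214199700417740936751087616
Multiplications needed: 5 (5 lines after 14^1)

14^24 = 3214199700417740936751087616. Using exponentiation by squaring, this requires 5 multiplications. The key idea: if the exponent is even, square the half-power; if odd, multiply by the base once.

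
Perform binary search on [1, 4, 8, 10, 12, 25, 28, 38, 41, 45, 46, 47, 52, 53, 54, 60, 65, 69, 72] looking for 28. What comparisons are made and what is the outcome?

Binary search for 28 in [1, 4, 8, 10, 12, 25, 28, 38, 41, 45, 46, 47, 52, 53, 54, 60, 65, 69, 72]:

lo=0, hi=18, mid=9, arr[mid]=45 -> 45 > 28, search left half
lo=0, hi=8, mid=4, arr[mid]=12 -> 12 < 28, search right half
lo=5, hi=8, mid=6, arr[mid]=28 -> Found target at index 6!

Binary search finds 28 at index 6 after 3 comparisons. The search repeatedly halves the search space by comparing with the middle element.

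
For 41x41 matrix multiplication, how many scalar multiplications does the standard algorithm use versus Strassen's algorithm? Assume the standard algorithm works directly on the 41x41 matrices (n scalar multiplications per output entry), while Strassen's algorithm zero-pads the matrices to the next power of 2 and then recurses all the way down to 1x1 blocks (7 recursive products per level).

Matrix multiplication for 41x41 matrices:

Strassen's algorithm requires power-of-2 dimensions. Pad 41x41 to 64x64 (next power of 2).

Standard algorithm: 41^3 = 68921 multiplications
Strassen's algorithm: 7^(log2(64)) = 7^6 = 117649 multiplications
Difference: 68921 - 117649 = -48728 (Strassen uses MORE here due to padding overhead — for small or just-over-power-of-2 n, padding can outweigh the per-level savings)

Standard: 68921 multiplications (41^3). Strassen: 117649 multiplications (7^6, after padding to 64x64). Strassen reduces 8 recursive multiplications to 7 at each level.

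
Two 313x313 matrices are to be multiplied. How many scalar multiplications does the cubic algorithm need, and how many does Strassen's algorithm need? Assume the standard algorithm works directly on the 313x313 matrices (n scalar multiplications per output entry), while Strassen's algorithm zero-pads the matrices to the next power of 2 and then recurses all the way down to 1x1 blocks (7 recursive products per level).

Matrix multiplication for 313x313 matrices:

Strassen's algorithm requires power-of-2 dimensions. Pad 313x313 to 512x512 (next power of 2).

Standard algorithm: 313^3 = 30664297 multiplications
Strassen's algorithm: 7^(log2(512)) = 7^9 = 40353607 multiplications
Difference: 30664297 - 40353607 = -9689310 (Strassen uses MORE here due to padding overhead — for small or just-over-power-of-2 n, padding can outweigh the per-level savings)

Standard: 30664297 multiplications (313^3). Strassen: 40353607 multiplications (7^9, after padding to 512x512). Strassen reduces 8 recursive multiplications to 7 at each level.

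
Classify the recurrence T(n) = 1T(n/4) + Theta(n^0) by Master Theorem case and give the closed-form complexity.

Master Theorem for T(n) = 1T(n/4) + O(n^0):

a = 1, b = 4, c = 0
log_b(a) = log_4(1) = 0.0000

Case 2: c = 0 = log_4(1) = 0.0000
T(n) = O(n^0 log n) = O(log n)

For T(n) = 1T(n/4) + O(n^0): log_4(1) = 0.0000. This is Case 2 of the Master Theorem (c = log_b(a), equal work at all levels), giving O(log n).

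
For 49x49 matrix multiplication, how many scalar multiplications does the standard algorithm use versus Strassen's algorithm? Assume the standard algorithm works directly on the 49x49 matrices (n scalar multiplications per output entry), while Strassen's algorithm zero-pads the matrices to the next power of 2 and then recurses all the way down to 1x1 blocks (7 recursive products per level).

Matrix multiplication for 49x49 matrices:

Strassen's algorithm requires power-of-2 dimensions. Pad 49x49 to 64x64 (next power of 2).

Standard algorithm: 49^3 = 117649 multiplications
Strassen's algorithm: 7^(log2(64)) = 7^6 = 117649 multiplications
Savings: 117649 - 117649 = 0 multiplications

Standard: 117649 multiplications (49^3). Strassen: 117649 multiplications (7^6, after padding to 64x64). Strassen reduces 8 recursive multiplications to 7 at each level.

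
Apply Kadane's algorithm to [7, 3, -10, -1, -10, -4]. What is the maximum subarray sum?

Using Kadane's algorithm on [7, 3, -10, -1, -10, -4]:

Scanning through the array:
Position 1 (value 3): max_ending_here = 10, max_so_far = 10
Position 2 (value -10): max_ending_here = 0, max_so_far = 10
Position 3 (value -1): max_ending_here = -1, max_so_far = 10
Position 4 (value -10): max_ending_here = -10, max_so_far = 10
Position 5 (value -4): max_ending_here = -4, max_so_far = 10

Maximum subarray: [7, 3]
Maximum sum: 10

The maximum subarray is [7, 3] with sum 10. This subarray runs from index 0 to index 1.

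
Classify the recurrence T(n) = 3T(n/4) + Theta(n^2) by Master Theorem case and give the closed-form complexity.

Master Theorem for T(n) = 3T(n/4) + O(n^2):

a = 3, b = 4, c = 2
log_b(a) = log_4(3) = 0.7925

Case 3: c = 2 > log_4(3) = 0.7925
T(n) = O(n^2) = O(n^2)

For T(n) = 3T(n/4) + O(n^2): log_4(3) = 0.7925. This is Case 3 of the Master Theorem (c > log_b(a), work dominated by root), giving O(n^2).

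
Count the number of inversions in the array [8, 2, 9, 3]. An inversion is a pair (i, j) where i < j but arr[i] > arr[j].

Finding inversions in [8, 2, 9, 3]:

(0, 1): arr[0]=8 > arr[1]=2
(0, 3): arr[0]=8 > arr[3]=3
(2, 3): arr[2]=9 > arr[3]=3

Total inversions: 3

The array has 3 inversion(s): (0,1), (0,3), (2,3). Each pair (i,j) satisfies i < j and arr[i] > arr[j].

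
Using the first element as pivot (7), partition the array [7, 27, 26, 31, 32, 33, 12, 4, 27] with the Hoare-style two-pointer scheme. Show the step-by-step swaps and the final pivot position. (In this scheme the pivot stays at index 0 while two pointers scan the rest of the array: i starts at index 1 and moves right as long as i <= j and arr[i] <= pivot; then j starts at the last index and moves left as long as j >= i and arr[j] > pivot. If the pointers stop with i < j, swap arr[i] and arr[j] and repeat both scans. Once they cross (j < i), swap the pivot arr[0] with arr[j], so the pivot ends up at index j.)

Hoare-style two-pointer partition with pivot = 7:

Initial array: [7, 27, 26, 31, 32, 33, 12, 4, 27]

Pointers start at i = 1, j = 8.
i stops at index 1 (arr[1]=27 > 7), j stops at index 7 (arr[7]=4 <= 7): swap arr[1] and arr[7], array becomes [7, 4, 26, 31, 32, 33, 12, 27, 27]
i ends at 2, j ends at 1: the pointers have crossed (j < i), so scanning stops.

Swap pivot arr[0] with arr[1] to place pivot at position 1: [4, 7, 26, 31, 32, 33, 12, 27, 27]
Pivot position: 1

After partitioning with pivot 7, the array becomes [4, 7, 26, 31, 32, 33, 12, 27, 27]. The pivot is placed at index 1. All elements to the left of the pivot are <= 7, and all elements to the right are > 7.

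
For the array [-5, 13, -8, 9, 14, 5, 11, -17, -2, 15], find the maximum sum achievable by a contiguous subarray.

Using Kadane's algorithm on [-5, 13, -8, 9, 14, 5, 11, -17, -2, 15]:

Scanning through the array:
Position 1 (value 13): max_ending_here = 13, max_so_far = 13
Position 2 (value -8): max_ending_here = 5, max_so_far = 13
Position 3 (value 9): max_ending_here = 14, max_so_far = 14
Position 4 (value 14): max_ending_here = 28, max_so_far = 28
Position 5 (value 5): max_ending_here = 33, max_so_far = 33
Position 6 (value 11): max_ending_here = 44, max_so_far = 44
Position 7 (value -17): max_ending_here = 27, max_so_far = 44
Position 8 (value -2): max_ending_here = 25, max_so_far = 44
Position 9 (value 15): max_ending_here = 40, max_so_far = 44

Maximum subarray: [13, -8, 9, 14, 5, 11]
Maximum sum: 44

The maximum subarray is [13, -8, 9, 14, 5, 11] with sum 44. This subarray runs from index 1 to index 6.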